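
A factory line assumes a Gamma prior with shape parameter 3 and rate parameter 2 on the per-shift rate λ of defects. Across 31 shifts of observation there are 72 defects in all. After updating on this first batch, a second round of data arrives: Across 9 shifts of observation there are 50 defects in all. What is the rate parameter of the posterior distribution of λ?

Total count 72 over total exposure 31 shifts.
After the first batch: Gamma(3 + 72, 2 + 31) = Gamma(75, 33).
Total count 50 over total exposure 9 shifts.
After the second batch: Gamma(75 + 50, 33 + 9) = Gamma(125, 42).

42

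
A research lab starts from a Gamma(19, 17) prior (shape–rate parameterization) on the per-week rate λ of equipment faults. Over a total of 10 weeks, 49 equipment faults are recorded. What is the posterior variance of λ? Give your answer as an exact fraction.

68/729

Total count 49 over total exposure 10 weeks.
Conjugate update: add total count to the shape and total exposure to the rate, giving Gamma(68, 27).
Posterior variance = α'/β'² = 68/729.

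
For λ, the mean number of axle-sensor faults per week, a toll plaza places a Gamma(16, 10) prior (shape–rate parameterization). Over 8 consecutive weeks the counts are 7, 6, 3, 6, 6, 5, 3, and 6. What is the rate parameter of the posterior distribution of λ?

18

Total count: 7 + 6 + 3 + 6 + 6 + 5 + 3 + 6 = 42.
Total exposure: 8 weeks.
The Gamma prior is conjugate for the Poisson rate, so λ | data ~ Gamma(16+42, 10+8) = Gamma(58, 18).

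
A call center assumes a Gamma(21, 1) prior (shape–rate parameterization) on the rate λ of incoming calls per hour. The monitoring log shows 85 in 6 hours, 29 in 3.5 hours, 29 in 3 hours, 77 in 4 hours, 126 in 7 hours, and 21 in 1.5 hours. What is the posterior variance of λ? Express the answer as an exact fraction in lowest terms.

97/169

Total count: 85 + 29 + 29 + 77 + 126 + 21 = 367.
Total exposure: 6 + 3.5 + 3 + 4 + 7 + 1.5 = 25 hours.
Gamma(α, β) with Poisson data over total exposure Σt gives posterior Gamma(α+Σx, β+Σt) = Gamma(388, 26).
Posterior variance = α'/β'² = 388/676 = 97/169.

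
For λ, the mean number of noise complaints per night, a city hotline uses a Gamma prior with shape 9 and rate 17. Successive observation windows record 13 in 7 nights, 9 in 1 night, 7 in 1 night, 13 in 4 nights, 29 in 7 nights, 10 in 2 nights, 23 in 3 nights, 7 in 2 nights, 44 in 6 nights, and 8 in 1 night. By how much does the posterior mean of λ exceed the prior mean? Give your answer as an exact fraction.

145/51

Total count: 13 + 9 + 7 + 13 + 29 + 10 + 23 + 7 + 44 + 8 = 163.
Total exposure: 7 + 1 + 1 + 4 + 7 + 2 + 3 + 2 + 6 + 1 = 34 nights.
The Gamma prior is conjugate for the Poisson rate, so λ | data ~ Gamma(9+163, 17+34) = Gamma(172, 51).
Posterior mean = 172/51 = 172/51; prior mean = 9/17 = 9/17. Difference = 172/51 − 9/17 = 145/51.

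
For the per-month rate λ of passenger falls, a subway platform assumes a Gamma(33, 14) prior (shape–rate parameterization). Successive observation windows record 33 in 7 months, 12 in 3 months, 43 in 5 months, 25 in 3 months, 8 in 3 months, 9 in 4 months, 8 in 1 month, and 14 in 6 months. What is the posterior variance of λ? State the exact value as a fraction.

Total count: 33 + 12 + 43 + 25 + 8 + 9 + 8 + 14 = 152.
Total exposure: 7 + 3 + 5 + 3 + 3 + 4 + 1 + 6 = 32 months.
The Gamma prior is conjugate for the Poisson rate, so λ | data ~ Gamma(33+152, 14+32) = Gamma(185, 46).
Posterior variance = α'/β'² = 185/2116.

185/2116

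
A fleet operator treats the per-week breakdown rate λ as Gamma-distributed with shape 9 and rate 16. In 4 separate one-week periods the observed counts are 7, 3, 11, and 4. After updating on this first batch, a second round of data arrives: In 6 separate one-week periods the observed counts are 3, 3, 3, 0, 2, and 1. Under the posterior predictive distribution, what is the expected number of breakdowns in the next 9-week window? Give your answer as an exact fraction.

207/13

Total count: 7 + 3 + 11 + 4 = 25.
Total exposure: 4 weeks.
After the first batch: Gamma(9 + 25, 16 + 4) = Gamma(34, 20).
Total count: 3 + 3 + 3 + 0 + 2 + 1 = 12.
Total exposure: 6 weeks.
After the second batch: Gamma(34 + 12, 20 + 6) = Gamma(46, 26).
Predictive mean over a 9-week window = T·E[λ|data] = 9·46/26 = 207/13.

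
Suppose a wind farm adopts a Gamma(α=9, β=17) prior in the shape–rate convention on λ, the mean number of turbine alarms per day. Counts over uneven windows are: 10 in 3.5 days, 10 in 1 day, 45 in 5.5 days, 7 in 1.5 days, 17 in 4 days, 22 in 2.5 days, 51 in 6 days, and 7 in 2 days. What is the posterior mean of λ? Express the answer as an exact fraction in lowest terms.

Total count: 10 + 10 + 45 + 7 + 17 + 22 + 51 + 7 = 169.
Total exposure: 3.5 + 1 + 5.5 + 1.5 + 4 + 2.5 + 6 + 2 = 26 days.
Conjugate update: add total count to the shape and total exposure to the rate, giving Gamma(178, 43).
Posterior mean = α'/β' = 178/43.

178/43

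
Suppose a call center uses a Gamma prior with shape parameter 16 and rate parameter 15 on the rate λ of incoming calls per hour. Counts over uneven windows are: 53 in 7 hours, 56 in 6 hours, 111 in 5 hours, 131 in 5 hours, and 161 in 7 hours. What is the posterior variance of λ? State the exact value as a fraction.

176/675

Total count: 53 + 56 + 111 + 131 + 161 = 512.
Total exposure: 7 + 6 + 5 + 5 + 7 = 30 hours.
Gamma(α, β) with Poisson data over total exposure Σt gives posterior Gamma(α+Σx, β+Σt) = Gamma(528, 45).
Posterior variance = α'/β'² = 528/2025 = 176/675.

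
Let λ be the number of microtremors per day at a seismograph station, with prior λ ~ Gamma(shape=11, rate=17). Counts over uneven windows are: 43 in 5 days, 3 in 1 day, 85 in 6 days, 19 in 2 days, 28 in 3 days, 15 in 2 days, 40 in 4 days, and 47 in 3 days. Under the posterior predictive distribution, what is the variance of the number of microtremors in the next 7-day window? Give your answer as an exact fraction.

Total count: 43 + 3 + 85 + 19 + 28 + 15 + 40 + 47 = 280.
Total exposure: 5 + 1 + 6 + 2 + 3 + 2 + 4 + 3 = 26 days.
The Gamma prior is conjugate for the Poisson rate, so λ | data ~ Gamma(11+280, 17+26) = Gamma(291, 43).
The posterior predictive for a window of length T is Negative Binomial with variance T·α'·(β'+T)/β'² = 7·291·50/1849 = 101850/1849.

101850/1849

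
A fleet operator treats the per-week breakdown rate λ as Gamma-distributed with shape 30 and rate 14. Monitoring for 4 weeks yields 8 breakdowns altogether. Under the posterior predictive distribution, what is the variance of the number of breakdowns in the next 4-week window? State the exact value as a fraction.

Total count 8 over total exposure 4 weeks.
Gamma(α, β) with Poisson data over total exposure Σt gives posterior Gamma(α+Σx, β+Σt) = Gamma(38, 18).
The posterior predictive for a window of length T is Negative Binomial with variance T·α'·(β'+T)/β'² = 4·38·22/324 = 836/81.

836/81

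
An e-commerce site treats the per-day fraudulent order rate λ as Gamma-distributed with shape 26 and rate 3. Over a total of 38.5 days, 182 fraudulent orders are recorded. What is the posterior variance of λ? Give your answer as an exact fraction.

Total count 182 over total exposure 38.5 days.
Conjugate update: add total count to the shape and total exposure to the rate, giving Gamma(208, 83/2).
Posterior variance = α'/β'² = 208/(6889/4) = 832/6889.

832/6889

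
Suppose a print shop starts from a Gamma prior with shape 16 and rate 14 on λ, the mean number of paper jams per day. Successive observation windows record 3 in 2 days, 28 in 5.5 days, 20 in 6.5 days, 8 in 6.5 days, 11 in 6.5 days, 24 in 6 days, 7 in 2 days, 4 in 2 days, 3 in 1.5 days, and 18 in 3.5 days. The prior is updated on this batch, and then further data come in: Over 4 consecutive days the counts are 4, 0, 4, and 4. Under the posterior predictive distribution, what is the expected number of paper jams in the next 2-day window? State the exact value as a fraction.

Total count: 3 + 28 + 20 + 8 + 11 + 24 + 7 + 4 + 3 + 18 = 126.
Total exposure: 2 + 5.5 + 6.5 + 6.5 + 6.5 + 6 + 2 + 2 + 1.5 + 3.5 = 42 days.
After the first batch: Gamma(16 + 126, 14 + 42) = Gamma(142, 56).
Total count: 4 + 0 + 4 + 4 = 12.
Total exposure: 4 days.
After the second batch: Gamma(142 + 12, 56 + 4) = Gamma(154, 60).
Predictive mean over a 2-day window = T·E[λ|data] = 2·154/60 = 77/15.

77/15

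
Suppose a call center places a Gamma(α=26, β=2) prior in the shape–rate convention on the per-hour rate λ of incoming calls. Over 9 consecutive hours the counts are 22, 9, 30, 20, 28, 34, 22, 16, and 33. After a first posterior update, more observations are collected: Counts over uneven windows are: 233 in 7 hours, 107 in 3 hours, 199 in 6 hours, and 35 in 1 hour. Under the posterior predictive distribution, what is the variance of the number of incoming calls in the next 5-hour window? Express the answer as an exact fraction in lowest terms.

Total count: 22 + 9 + 30 + 20 + 28 + 34 + 22 + 16 + 33 = 214.
Total exposure: 9 hours.
After the first batch: Gamma(26 + 214, 2 + 9) = Gamma(240, 11).
Total count: 233 + 107 + 199 + 35 = 574.
Total exposure: 7 + 3 + 6 + 1 = 17 hours.
After the second batch: Gamma(240 + 574, 11 + 17) = Gamma(814, 28).
The posterior predictive for a window of length T is Negative Binomial with variance T·α'·(β'+T)/β'² = 5·814·33/784 = 67155/392.

67155/392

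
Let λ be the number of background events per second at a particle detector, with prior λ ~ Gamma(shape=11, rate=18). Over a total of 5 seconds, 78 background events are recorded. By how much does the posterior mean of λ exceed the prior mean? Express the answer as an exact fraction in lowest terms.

1349/414

Total count 78 over total exposure 5 seconds.
Gamma(α, β) with Poisson data over total exposure Σt gives posterior Gamma(α+Σx, β+Σt) = Gamma(89, 23).
Posterior mean = 89/23 = 89/23; prior mean = 11/18 = 11/18. Difference = 89/23 − 11/18 = 1349/414.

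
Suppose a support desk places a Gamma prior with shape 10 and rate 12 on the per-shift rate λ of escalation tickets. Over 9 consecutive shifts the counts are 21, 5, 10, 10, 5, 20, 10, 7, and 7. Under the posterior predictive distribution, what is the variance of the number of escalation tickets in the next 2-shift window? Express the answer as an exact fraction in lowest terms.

230/21

Total count: 21 + 5 + 10 + 10 + 5 + 20 + 10 + 7 + 7 = 95.
Total exposure: 9 shifts.
Conjugate update: add total count to the shape and total exposure to the rate, giving Gamma(105, 21).
The posterior predictive for a window of length T is Negative Binomial with variance T·α'·(β'+T)/β'² = 2·105·23/441 = 230/21.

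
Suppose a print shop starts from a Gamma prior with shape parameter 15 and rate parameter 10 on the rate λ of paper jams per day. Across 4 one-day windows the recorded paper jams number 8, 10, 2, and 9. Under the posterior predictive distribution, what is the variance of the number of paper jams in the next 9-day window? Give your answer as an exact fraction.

2277/49

Total count: 8 + 10 + 2 + 9 = 29.
Total exposure: 4 days.
Conjugate update: add total count to the shape and total exposure to the rate, giving Gamma(44, 14).
The posterior predictive for a window of length T is Negative Binomial with variance T·α'·(β'+T)/β'² = 9·44·23/196 = 2277/49.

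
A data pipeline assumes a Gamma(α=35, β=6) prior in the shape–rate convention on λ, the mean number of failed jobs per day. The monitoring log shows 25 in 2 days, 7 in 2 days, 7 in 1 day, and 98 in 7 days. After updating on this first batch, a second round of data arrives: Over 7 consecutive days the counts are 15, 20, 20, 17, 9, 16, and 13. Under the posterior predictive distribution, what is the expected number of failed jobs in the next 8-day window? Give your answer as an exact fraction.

Total count: 25 + 7 + 7 + 98 = 137.
Total exposure: 2 + 2 + 1 + 7 = 12 days.
After the first batch: Gamma(35 + 137, 6 + 12) = Gamma(172, 18).
Total count: 15 + 20 + 20 + 17 + 9 + 16 + 13 = 110.
Total exposure: 7 days.
After the second batch: Gamma(172 + 110, 18 + 7) = Gamma(282, 25).
Predictive mean over an 8-day window = T·E[λ|data] = 8·282/25 = 2256/25.

2256/25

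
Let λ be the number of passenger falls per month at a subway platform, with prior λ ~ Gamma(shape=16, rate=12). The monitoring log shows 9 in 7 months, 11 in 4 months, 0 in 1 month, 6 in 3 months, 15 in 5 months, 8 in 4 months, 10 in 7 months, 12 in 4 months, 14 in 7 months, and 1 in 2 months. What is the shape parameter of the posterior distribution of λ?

102

Total count: 9 + 11 + 0 + 6 + 15 + 8 + 10 + 12 + 14 + 1 = 86.
Total exposure: 7 + 4 + 1 + 3 + 5 + 4 + 7 + 4 + 7 + 2 = 44 months.
By Gamma–Poisson conjugacy, the posterior is Gamma(α + Σx, β + Σt) = Gamma(16 + 86, 12 + 44) = Gamma(102, 56).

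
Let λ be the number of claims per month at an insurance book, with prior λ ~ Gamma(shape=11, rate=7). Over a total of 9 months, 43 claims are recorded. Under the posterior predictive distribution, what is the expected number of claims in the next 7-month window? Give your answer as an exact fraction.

189/8

Total count 43 over total exposure 9 months.
Posterior: α' = 11 + 43 = 54, β' = 7 + 9 = 16.
Predictive mean over a 7-month window = T·E[λ|data] = 7·54/16 = 189/8.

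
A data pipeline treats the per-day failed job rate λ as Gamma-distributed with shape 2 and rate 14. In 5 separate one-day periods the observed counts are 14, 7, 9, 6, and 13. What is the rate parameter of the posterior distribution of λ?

19

Total count: 14 + 7 + 9 + 6 + 13 = 49.
Total exposure: 5 days.
The Gamma prior is conjugate for the Poisson rate, so λ | data ~ Gamma(2+49, 14+5) = Gamma(51, 19).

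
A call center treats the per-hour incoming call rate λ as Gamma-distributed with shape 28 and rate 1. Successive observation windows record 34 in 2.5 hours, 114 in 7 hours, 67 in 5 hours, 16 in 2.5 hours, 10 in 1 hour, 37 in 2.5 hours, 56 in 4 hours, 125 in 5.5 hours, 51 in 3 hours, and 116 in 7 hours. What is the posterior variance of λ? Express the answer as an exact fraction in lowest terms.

Total count: 34 + 114 + 67 + 16 + 10 + 37 + 56 + 125 + 51 + 116 = 626.
Total exposure: 2.5 + 7 + 5 + 2.5 + 1 + 2.5 + 4 + 5.5 + 3 + 7 = 40 hours.
Posterior: α' = 28 + 626 = 654, β' = 1 + 40 = 41.
Posterior variance = α'/β'² = 654/1681.

654/1681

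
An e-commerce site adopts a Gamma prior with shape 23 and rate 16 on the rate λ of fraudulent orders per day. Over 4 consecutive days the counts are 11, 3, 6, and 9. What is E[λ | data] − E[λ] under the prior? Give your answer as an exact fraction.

Total count: 11 + 3 + 6 + 9 = 29.
Total exposure: 4 days.
Conjugate update: add total count to the shape and total exposure to the rate, giving Gamma(52, 20).
Posterior mean = 52/20 = 13/5; prior mean = 23/16 = 23/16. Difference = 13/5 − 23/16 = 93/80.

93/80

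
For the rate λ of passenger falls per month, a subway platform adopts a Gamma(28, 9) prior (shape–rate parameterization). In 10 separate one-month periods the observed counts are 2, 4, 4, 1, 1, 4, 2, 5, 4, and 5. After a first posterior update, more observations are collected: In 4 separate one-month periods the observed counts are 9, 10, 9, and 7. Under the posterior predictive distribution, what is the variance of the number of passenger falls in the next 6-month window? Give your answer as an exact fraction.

16530/529

Total count: 2 + 4 + 4 + 1 + 1 + 4 + 2 + 5 + 4 + 5 = 32.
Total exposure: 10 months.
After the first batch: Gamma(28 + 32, 9 + 10) = Gamma(60, 19).
Total count: 9 + 10 + 9 + 7 = 35.
Total exposure: 4 months.
After the second batch: Gamma(60 + 35, 19 + 4) = Gamma(95, 23).
The posterior predictive for a window of length T is Negative Binomial with variance T·α'·(β'+T)/β'² = 6·95·29/529 = 16530/529.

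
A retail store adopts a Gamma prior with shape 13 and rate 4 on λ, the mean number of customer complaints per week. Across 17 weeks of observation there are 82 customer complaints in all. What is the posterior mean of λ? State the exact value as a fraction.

Total count 82 over total exposure 17 weeks.
Gamma(α, β) with Poisson data over total exposure Σt gives posterior Gamma(α+Σx, β+Σt) = Gamma(95, 21).
Posterior mean = α'/β' = 95/21.

95/21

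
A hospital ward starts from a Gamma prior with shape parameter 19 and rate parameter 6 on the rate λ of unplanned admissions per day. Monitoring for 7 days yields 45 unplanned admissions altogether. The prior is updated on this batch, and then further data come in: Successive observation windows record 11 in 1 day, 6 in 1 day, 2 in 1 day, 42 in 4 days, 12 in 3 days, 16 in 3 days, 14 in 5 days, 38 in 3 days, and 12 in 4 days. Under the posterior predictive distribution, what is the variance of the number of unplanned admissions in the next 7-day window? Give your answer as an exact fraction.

68355/1444

Total count 45 over total exposure 7 days.
After the first batch: Gamma(19 + 45, 6 + 7) = Gamma(64, 13).
Total count: 11 + 6 + 2 + 42 + 12 + 16 + 14 + 38 + 12 = 153.
Total exposure: 1 + 1 + 1 + 4 + 3 + 3 + 5 + 3 + 4 = 25 days.
After the second batch: Gamma(64 + 153, 13 + 25) = Gamma(217, 38).
The posterior predictive for a window of length T is Negative Binomial with variance T·α'·(β'+T)/β'² = 7·217·45/1444 = 68355/1444.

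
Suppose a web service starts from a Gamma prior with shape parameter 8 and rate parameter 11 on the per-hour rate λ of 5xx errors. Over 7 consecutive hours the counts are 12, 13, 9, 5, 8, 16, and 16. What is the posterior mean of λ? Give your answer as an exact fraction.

Total count: 12 + 13 + 9 + 5 + 8 + 16 + 16 = 79.
Total exposure: 7 hours.
By Gamma–Poisson conjugacy, the posterior is Gamma(α + Σx, β + Σt) = Gamma(8 + 79, 11 + 7) = Gamma(87, 18).
Posterior mean = α'/β' = 87/18 = 29/6.

29/6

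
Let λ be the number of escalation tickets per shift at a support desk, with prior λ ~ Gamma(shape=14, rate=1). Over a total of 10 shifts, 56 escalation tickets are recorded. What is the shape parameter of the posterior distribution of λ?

70

Total count 56 over total exposure 10 shifts.
Conjugate update: add total count to the shape and total exposure to the rate, giving Gamma(70, 11).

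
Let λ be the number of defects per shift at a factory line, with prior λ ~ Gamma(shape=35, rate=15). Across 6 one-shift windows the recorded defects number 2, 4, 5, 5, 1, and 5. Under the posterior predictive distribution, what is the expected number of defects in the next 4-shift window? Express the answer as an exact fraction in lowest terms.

Total count: 2 + 4 + 5 + 5 + 1 + 5 = 22.
Total exposure: 6 shifts.
Conjugate update: add total count to the shape and total exposure to the rate, giving Gamma(57, 21).
Predictive mean over a 4-shift window = T·E[λ|data] = 4·57/21 = 76/7.

76/7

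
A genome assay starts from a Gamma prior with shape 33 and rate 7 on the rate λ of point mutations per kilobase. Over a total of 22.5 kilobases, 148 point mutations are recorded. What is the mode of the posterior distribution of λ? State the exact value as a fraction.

360/59

Total count 148 over total exposure 22.5 kilobases.
The Gamma prior is conjugate for the Poisson rate, so λ | data ~ Gamma(33+148, 7+22.5) = Gamma(181, 59/2).
Posterior mode = (α'−1)/β' = 180/(59/2) = 360/59.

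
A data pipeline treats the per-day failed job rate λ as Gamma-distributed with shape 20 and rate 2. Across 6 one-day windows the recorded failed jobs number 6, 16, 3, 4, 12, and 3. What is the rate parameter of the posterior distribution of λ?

8

Total count: 6 + 16 + 3 + 4 + 12 + 3 = 44.
Total exposure: 6 days.
Posterior: α' = 20 + 44 = 64, β' = 2 + 6 = 8.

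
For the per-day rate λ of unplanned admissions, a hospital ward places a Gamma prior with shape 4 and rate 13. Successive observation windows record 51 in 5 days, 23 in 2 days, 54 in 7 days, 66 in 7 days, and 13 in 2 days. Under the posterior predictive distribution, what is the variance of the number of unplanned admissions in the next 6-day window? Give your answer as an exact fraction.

1477/36

Total count: 51 + 23 + 54 + 66 + 13 = 207.
Total exposure: 5 + 2 + 7 + 7 + 2 = 23 days.
Posterior: α' = 4 + 207 = 211, β' = 13 + 23 = 36.
The posterior predictive for a window of length T is Negative Binomial with variance T·α'·(β'+T)/β'² = 6·211·42/1296 = 1477/36.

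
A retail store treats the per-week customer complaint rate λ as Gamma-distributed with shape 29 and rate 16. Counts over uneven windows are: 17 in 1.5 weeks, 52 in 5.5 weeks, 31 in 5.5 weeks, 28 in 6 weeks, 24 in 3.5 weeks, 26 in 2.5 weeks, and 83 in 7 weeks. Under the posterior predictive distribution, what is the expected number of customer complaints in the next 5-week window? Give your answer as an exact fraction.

Total count: 17 + 52 + 31 + 28 + 24 + 26 + 83 = 261.
Total exposure: 1.5 + 5.5 + 5.5 + 6 + 3.5 + 2.5 + 7 = 31.5 weeks.
By Gamma–Poisson conjugacy, the posterior is Gamma(α + Σx, β + Σt) = Gamma(29 + 261, 16 + 31.5) = Gamma(290, 95/2).
Predictive mean over a 5-week window = T·E[λ|data] = 5·290/(95/2) = 580/19.

580/19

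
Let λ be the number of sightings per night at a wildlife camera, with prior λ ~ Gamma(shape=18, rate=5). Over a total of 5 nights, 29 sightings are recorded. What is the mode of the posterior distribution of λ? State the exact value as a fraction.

Total count 29 over total exposure 5 nights.
Conjugate update: add total count to the shape and total exposure to the rate, giving Gamma(47, 10).
Posterior mode = (α'−1)/β' = 46/10 = 23/5.

23/5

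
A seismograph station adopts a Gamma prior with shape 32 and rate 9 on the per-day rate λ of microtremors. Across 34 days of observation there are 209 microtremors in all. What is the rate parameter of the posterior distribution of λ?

Total count 209 over total exposure 34 days.
Posterior: α' = 32 + 209 = 241, β' = 9 + 34 = 43.

43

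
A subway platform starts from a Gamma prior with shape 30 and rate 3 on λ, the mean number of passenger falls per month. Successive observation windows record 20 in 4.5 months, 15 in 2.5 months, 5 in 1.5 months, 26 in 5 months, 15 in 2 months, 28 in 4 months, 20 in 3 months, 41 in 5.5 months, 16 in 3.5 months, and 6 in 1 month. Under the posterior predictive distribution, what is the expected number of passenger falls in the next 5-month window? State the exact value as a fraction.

2220/71

Total count: 20 + 15 + 5 + 26 + 15 + 28 + 20 + 41 + 16 + 6 = 192.
Total exposure: 4.5 + 2.5 + 1.5 + 5 + 2 + 4 + 3 + 5.5 + 3.5 + 1 = 32.5 months.
The Gamma prior is conjugate for the Poisson rate, so λ | data ~ Gamma(30+192, 3+32.5) = Gamma(222, 71/2).
Predictive mean over a 5-month window = T·E[λ|data] = 5·222/(71/2) = 2220/71.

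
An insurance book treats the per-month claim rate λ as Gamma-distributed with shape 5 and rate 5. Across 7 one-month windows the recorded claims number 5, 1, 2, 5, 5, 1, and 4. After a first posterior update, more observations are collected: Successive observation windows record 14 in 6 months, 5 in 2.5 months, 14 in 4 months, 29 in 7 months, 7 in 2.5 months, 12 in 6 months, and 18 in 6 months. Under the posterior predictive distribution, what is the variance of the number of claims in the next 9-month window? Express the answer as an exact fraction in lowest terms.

62865/2116

Total count: 5 + 1 + 2 + 5 + 5 + 1 + 4 = 23.
Total exposure: 7 months.
After the first batch: Gamma(5 + 23, 5 + 7) = Gamma(28, 12).
Total count: 14 + 5 + 14 + 29 + 7 + 12 + 18 = 99.
Total exposure: 6 + 2.5 + 4 + 7 + 2.5 + 6 + 6 = 34 months.
After the second batch: Gamma(28 + 99, 12 + 34) = Gamma(127, 46).
The posterior predictive for a window of length T is Negative Binomial with variance T·α'·(β'+T)/β'² = 9·127·55/2116 = 62865/2116.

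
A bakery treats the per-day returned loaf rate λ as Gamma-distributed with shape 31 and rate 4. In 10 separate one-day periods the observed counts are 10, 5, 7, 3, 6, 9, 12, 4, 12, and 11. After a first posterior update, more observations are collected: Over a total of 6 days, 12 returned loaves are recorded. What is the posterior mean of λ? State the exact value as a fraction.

Total count: 10 + 5 + 7 + 3 + 6 + 9 + 12 + 4 + 12 + 11 = 79.
Total exposure: 10 days.
After the first batch: Gamma(31 + 79, 4 + 10) = Gamma(110, 14).
Total count 12 over total exposure 6 days.
After the second batch: Gamma(110 + 12, 14 + 6) = Gamma(122, 20).
Posterior mean = α'/β' = 122/20 = 61/10.

61/10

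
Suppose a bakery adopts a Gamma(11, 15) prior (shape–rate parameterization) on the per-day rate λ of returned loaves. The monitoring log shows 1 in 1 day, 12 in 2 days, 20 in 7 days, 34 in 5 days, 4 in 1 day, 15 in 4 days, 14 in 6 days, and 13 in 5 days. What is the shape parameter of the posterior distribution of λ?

124

Total count: 1 + 12 + 20 + 34 + 4 + 15 + 14 + 13 = 113.
Total exposure: 1 + 2 + 7 + 5 + 1 + 4 + 6 + 5 = 31 days.
By Gamma–Poisson conjugacy, the posterior is Gamma(α + Σx, β + Σt) = Gamma(11 + 113, 15 + 31) = Gamma(124, 46).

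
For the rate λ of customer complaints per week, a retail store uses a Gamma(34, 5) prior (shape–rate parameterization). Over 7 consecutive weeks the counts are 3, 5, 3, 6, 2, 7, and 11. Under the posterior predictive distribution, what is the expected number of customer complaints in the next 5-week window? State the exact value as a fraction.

Total count: 3 + 5 + 3 + 6 + 2 + 7 + 11 = 37.
Total exposure: 7 weeks.
Posterior: α' = 34 + 37 = 71, β' = 5 + 7 = 12.
Predictive mean over a 5-week window = T·E[λ|data] = 5·71/12 = 355/12.

355/12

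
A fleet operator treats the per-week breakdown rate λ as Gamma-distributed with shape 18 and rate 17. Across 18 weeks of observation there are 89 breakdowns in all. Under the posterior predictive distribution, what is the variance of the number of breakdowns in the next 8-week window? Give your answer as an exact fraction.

36808/1225

Total count 89 over total exposure 18 weeks.
Gamma(α, β) with Poisson data over total exposure Σt gives posterior Gamma(α+Σx, β+Σt) = Gamma(107, 35).
The posterior predictive for a window of length T is Negative Binomial with variance T·α'·(β'+T)/β'² = 8·107·43/1225 = 36808/1225.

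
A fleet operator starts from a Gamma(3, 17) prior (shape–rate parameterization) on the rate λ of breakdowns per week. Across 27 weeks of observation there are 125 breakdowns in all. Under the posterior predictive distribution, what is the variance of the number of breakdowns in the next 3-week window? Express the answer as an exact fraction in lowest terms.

1128/121

Total count 125 over total exposure 27 weeks.
Posterior: α' = 3 + 125 = 128, β' = 17 + 27 = 44.
The posterior predictive for a window of length T is Negative Binomial with variance T·α'·(β'+T)/β'² = 3·128·47/1936 = 1128/121.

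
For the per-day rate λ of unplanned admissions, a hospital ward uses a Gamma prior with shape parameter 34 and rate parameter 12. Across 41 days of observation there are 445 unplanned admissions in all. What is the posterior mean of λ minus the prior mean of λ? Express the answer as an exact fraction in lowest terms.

1973/318

Total count 445 over total exposure 41 days.
The Gamma prior is conjugate for the Poisson rate, so λ | data ~ Gamma(34+445, 12+41) = Gamma(479, 53).
Posterior mean = 479/53 = 479/53; prior mean = 34/12 = 17/6. Difference = 479/53 − 17/6 = 1973/318.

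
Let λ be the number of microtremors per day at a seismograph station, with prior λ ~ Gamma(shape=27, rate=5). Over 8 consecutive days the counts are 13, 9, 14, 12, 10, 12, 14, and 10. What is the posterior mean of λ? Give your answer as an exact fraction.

Total count: 13 + 9 + 14 + 12 + 10 + 12 + 14 + 10 = 94.
Total exposure: 8 days.
Conjugate update: add total count to the shape and total exposure to the rate, giving Gamma(121, 13).
Posterior mean = α'/β' = 121/13.

121/13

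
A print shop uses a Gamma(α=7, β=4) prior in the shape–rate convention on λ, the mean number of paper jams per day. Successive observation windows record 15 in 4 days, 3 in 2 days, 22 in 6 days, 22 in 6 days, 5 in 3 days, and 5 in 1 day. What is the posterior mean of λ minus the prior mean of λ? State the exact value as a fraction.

67/52

Total count: 15 + 3 + 22 + 22 + 5 + 5 = 72.
Total exposure: 4 + 2 + 6 + 6 + 3 + 1 = 22 days.
Posterior: α' = 7 + 72 = 79, β' = 4 + 22 = 26.
Posterior mean = 79/26 = 79/26; prior mean = 7/4 = 7/4. Difference = 79/26 − 7/4 = 67/52.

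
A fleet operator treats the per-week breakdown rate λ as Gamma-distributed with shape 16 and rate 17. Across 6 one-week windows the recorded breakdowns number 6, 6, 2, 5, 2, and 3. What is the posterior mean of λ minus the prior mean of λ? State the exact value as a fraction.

Total count: 6 + 6 + 2 + 5 + 2 + 3 = 24.
Total exposure: 6 weeks.
By Gamma–Poisson conjugacy, the posterior is Gamma(α + Σx, β + Σt) = Gamma(16 + 24, 17 + 6) = Gamma(40, 23).
Posterior mean = 40/23 = 40/23; prior mean = 16/17 = 16/17. Difference = 40/23 − 16/17 = 312/391.

312/391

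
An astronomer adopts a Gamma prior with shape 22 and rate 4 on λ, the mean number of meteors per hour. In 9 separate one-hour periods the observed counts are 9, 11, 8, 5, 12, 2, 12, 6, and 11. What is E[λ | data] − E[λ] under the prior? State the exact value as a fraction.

Total count: 9 + 11 + 8 + 5 + 12 + 2 + 12 + 6 + 11 = 76.
Total exposure: 9 hours.
By Gamma–Poisson conjugacy, the posterior is Gamma(α + Σx, β + Σt) = Gamma(22 + 76, 4 + 9) = Gamma(98, 13).
Posterior mean = 98/13 = 98/13; prior mean = 22/4 = 11/2. Difference = 98/13 − 11/2 = 53/26.

53/26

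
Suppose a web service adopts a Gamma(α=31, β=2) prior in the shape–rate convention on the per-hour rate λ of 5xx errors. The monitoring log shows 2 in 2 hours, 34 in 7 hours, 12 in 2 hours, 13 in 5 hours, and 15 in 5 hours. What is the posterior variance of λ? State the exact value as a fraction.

107/529

Total count: 2 + 34 + 12 + 13 + 15 = 76.
Total exposure: 2 + 7 + 2 + 5 + 5 = 21 hours.
The Gamma prior is conjugate for the Poisson rate, so λ | data ~ Gamma(31+76, 2+21) = Gamma(107, 23).
Posterior variance = α'/β'² = 107/529.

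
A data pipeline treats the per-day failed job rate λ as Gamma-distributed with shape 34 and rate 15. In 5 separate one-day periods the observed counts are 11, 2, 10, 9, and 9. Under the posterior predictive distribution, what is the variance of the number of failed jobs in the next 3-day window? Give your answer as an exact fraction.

Total count: 11 + 2 + 10 + 9 + 9 = 41.
Total exposure: 5 days.
Conjugate update: add total count to the shape and total exposure to the rate, giving Gamma(75, 20).
The posterior predictive for a window of length T is Negative Binomial with variance T·α'·(β'+T)/β'² = 3·75·23/400 = 207/16.

207/16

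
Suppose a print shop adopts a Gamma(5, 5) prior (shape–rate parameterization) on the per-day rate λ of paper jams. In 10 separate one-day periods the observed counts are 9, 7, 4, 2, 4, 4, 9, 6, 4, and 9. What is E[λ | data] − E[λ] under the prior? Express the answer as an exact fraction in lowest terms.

Total count: 9 + 7 + 4 + 2 + 4 + 4 + 9 + 6 + 4 + 9 = 58.
Total exposure: 10 days.
The Gamma prior is conjugate for the Poisson rate, so λ | data ~ Gamma(5+58, 5+10) = Gamma(63, 15).
Posterior mean = 63/15 = 21/5; prior mean = 5/5 = 1. Difference = 21/5 − 1 = 16/5.

16/5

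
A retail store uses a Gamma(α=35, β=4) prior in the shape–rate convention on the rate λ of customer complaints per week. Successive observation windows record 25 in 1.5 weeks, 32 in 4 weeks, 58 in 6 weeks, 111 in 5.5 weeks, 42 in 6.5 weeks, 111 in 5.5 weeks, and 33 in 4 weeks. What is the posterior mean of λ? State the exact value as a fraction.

Total count: 25 + 32 + 58 + 111 + 42 + 111 + 33 = 412.
Total exposure: 1.5 + 4 + 6 + 5.5 + 6.5 + 5.5 + 4 = 33 weeks.
The Gamma prior is conjugate for the Poisson rate, so λ | data ~ Gamma(35+412, 4+33) = Gamma(447, 37).
Posterior mean = α'/β' = 447/37.

447/37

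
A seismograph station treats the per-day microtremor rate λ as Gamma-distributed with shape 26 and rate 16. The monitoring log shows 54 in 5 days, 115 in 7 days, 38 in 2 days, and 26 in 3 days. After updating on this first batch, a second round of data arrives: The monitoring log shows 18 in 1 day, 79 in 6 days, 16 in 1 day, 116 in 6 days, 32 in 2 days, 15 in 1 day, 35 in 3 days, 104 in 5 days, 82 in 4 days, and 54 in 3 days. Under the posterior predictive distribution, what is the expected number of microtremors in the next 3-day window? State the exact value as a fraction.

Total count: 54 + 115 + 38 + 26 = 233.
Total exposure: 5 + 7 + 2 + 3 = 17 days.
After the first batch: Gamma(26 + 233, 16 + 17) = Gamma(259, 33).
Total count: 18 + 79 + 16 + 116 + 32 + 15 + 35 + 104 + 82 + 54 = 551.
Total exposure: 1 + 6 + 1 + 6 + 2 + 1 + 3 + 5 + 4 + 3 = 32 days.
After the second batch: Gamma(259 + 551, 33 + 32) = Gamma(810, 65).
Predictive mean over a 3-day window = T·E[λ|data] = 3·810/65 = 486/13.

486/13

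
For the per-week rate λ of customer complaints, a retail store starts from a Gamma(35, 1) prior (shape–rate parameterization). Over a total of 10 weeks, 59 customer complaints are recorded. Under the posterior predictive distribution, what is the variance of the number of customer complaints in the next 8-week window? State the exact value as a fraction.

14288/121

Total count 59 over total exposure 10 weeks.
Posterior: α' = 35 + 59 = 94, β' = 1 + 10 = 11.
The posterior predictive for a window of length T is Negative Binomial with variance T·α'·(β'+T)/β'² = 8·94·19/121 = 14288/121.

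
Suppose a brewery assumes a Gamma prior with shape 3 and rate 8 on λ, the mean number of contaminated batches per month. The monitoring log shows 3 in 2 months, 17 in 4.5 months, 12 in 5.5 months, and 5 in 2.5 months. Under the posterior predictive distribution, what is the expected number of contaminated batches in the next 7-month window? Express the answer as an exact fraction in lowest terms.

Total count: 3 + 17 + 12 + 5 = 37.
Total exposure: 2 + 4.5 + 5.5 + 2.5 = 14.5 months.
Conjugate update: add total count to the shape and total exposure to the rate, giving Gamma(40, 45/2).
Predictive mean over a 7-month window = T·E[λ|data] = 7·40/(45/2) = 112/9.

112/9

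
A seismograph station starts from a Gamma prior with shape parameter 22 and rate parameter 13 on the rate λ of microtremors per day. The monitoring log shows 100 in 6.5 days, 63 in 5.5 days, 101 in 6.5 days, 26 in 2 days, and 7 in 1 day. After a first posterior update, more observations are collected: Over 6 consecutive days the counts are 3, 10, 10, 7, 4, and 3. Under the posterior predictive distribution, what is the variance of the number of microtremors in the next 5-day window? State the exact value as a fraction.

323960/6561

Total count: 100 + 63 + 101 + 26 + 7 = 297.
Total exposure: 6.5 + 5.5 + 6.5 + 2 + 1 = 21.5 days.
After the first batch: Gamma(22 + 297, 13 + 21.5) = Gamma(319, 69/2).
Total count: 3 + 10 + 10 + 7 + 4 + 3 = 37.
Total exposure: 6 days.
After the second batch: Gamma(319 + 37, 69/2 + 6) = Gamma(356, 81/2).
The posterior predictive for a window of length T is Negative Binomial with variance T·α'·(β'+T)/β'² = 5·356·(91/2)/(6561/4) = 323960/6561.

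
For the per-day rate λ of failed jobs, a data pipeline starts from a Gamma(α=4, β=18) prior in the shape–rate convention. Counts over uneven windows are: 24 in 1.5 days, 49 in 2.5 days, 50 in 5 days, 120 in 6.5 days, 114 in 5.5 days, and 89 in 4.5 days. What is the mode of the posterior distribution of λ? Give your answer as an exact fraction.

Total count: 24 + 49 + 50 + 120 + 114 + 89 = 446.
Total exposure: 1.5 + 2.5 + 5 + 6.5 + 5.5 + 4.5 = 25.5 days.
Conjugate update: add total count to the shape and total exposure to the rate, giving Gamma(450, 87/2).
Posterior mode = (α'−1)/β' = 449/(87/2) = 898/87.

898/87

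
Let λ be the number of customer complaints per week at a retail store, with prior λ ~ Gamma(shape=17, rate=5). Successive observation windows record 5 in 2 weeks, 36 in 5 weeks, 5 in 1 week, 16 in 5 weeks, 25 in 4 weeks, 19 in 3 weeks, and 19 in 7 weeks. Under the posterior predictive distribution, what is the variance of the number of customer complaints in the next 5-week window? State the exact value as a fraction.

13135/512

Total count: 5 + 36 + 5 + 16 + 25 + 19 + 19 = 125.
Total exposure: 2 + 5 + 1 + 5 + 4 + 3 + 7 = 27 weeks.
Gamma(α, β) with Poisson data over total exposure Σt gives posterior Gamma(α+Σx, β+Σt) = Gamma(142, 32).
The posterior predictive for a window of length T is Negative Binomial with variance T·α'·(β'+T)/β'² = 5·142·37/1024 = 13135/512.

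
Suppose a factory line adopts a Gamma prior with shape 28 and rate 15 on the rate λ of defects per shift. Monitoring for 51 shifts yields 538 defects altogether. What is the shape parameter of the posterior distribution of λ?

566

Total count 538 over total exposure 51 shifts.
Conjugate update: add total count to the shape and total exposure to the rate, giving Gamma(566, 66).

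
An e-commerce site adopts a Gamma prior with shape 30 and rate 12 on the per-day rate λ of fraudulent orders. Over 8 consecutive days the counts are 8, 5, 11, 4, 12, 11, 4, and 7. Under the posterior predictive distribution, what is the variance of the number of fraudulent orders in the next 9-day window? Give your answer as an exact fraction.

6003/100

Total count: 8 + 5 + 11 + 4 + 12 + 11 + 4 + 7 = 62.
Total exposure: 8 days.
The Gamma prior is conjugate for the Poisson rate, so λ | data ~ Gamma(30+62, 12+8) = Gamma(92, 20).
The posterior predictive for a window of length T is Negative Binomial with variance T·α'·(β'+T)/β'² = 9·92·29/400 = 6003/100.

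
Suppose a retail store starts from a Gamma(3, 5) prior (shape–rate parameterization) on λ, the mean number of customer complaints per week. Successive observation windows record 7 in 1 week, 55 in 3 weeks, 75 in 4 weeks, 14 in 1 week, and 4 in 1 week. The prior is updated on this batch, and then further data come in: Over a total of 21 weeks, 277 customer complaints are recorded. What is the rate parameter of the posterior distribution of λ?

36

Total count: 7 + 55 + 75 + 14 + 4 = 155.
Total exposure: 1 + 3 + 4 + 1 + 1 = 10 weeks.
After the first batch: Gamma(3 + 155, 5 + 10) = Gamma(158, 15).
Total count 277 over total exposure 21 weeks.
After the second batch: Gamma(158 + 277, 15 + 21) = Gamma(435, 36).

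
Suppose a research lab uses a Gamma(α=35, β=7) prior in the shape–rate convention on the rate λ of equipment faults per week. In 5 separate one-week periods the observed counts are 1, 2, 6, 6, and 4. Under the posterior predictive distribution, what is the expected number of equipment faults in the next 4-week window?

Total count: 1 + 2 + 6 + 6 + 4 = 19.
Total exposure: 5 weeks.
The Gamma prior is conjugate for the Poisson rate, so λ | data ~ Gamma(35+19, 7+5) = Gamma(54, 12).
Predictive mean over a 4-week window = T·E[λ|data] = 4·54/12 = 18.

18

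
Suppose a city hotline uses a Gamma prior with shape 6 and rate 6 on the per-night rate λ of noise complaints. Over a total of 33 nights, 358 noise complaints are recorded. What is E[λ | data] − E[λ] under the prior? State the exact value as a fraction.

Total count 358 over total exposure 33 nights.
The Gamma prior is conjugate for the Poisson rate, so λ | data ~ Gamma(6+358, 6+33) = Gamma(364, 39).
Posterior mean = 364/39 = 28/3; prior mean = 6/6 = 1. Difference = 28/3 − 1 = 25/3.

25/3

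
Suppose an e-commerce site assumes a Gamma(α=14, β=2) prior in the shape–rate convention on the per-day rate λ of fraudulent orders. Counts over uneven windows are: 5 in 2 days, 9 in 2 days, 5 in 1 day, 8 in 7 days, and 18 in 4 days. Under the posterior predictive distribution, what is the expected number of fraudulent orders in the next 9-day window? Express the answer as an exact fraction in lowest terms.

59/2

Total count: 5 + 9 + 5 + 8 + 18 = 45.
Total exposure: 2 + 2 + 1 + 7 + 4 = 16 days.
The Gamma prior is conjugate for the Poisson rate, so λ | data ~ Gamma(14+45, 2+16) = Gamma(59, 18).
Predictive mean over a 9-day window = T·E[λ|data] = 9·59/18 = 59/2.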